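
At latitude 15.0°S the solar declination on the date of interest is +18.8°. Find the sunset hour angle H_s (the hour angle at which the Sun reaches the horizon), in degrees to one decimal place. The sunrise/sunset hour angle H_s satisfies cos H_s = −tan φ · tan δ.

84.8°

The sunset hour angle satisfies cos H_s = −tan φ tan δ = 0.0912, giving H_s = 84.77°.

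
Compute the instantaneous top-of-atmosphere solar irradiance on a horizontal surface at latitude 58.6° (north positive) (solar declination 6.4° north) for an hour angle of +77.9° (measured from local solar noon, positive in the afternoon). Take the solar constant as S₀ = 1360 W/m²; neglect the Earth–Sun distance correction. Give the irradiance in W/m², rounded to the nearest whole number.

277 W/m²

cos θ_z = sin φ sin δ + cos φ cos δ cos H = (0.8536)(0.1115) + (0.5210)(0.9938)(0.2096) = 0.2037.
Top-of-atmosphere irradiance = S₀ cos θ_z = 1360 × 0.2037 = 277.03 W/m².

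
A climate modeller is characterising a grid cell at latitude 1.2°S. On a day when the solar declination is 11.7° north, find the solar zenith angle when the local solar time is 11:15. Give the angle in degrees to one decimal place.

Hour angle H = 15° × (11.25 − 12) = -11.25°.
With φ = -1.2°, δ = 11.7°, H = -11.25°: sin φ sin δ = -0.0042, cos φ cos δ cos H = 0.9602, so cos θ_z = 0.9560.
θ_z = arccos(0.9560) = 17.06°.

17.1°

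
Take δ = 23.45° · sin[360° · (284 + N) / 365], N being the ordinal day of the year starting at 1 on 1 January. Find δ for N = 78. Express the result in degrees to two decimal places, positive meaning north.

360 × (284 + 78) / 365 = 357.041°; sin(357.041°) = -0.0516.
δ = 23.45 × -0.0516 = -1.210° ≈ -1.21°.

-1.21°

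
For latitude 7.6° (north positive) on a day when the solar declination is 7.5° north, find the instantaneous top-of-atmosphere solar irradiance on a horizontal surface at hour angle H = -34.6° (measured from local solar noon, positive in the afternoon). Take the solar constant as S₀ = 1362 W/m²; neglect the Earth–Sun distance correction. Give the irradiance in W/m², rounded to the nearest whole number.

cos θ_z = sin φ sin δ + cos φ cos δ cos H = (0.1323)(0.1305) + (0.9912)(0.9914)(0.8231) = 0.8261.
Top-of-atmosphere irradiance = S₀ cos θ_z = 1362 × 0.8261 = 1125.15 W/m².

1125 W/m²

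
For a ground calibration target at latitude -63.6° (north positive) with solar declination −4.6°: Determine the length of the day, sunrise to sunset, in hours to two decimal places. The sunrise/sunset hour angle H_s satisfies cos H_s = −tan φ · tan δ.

cos H_s = −tan(-63.6°) · tan(-4.6°) = -0.1621, so H_s = arccos(-0.1621) = 99.33°.
Day length = 2 H_s / 15° h⁻¹ = 198.66° / 15 = 13.244 h.

13.24 hours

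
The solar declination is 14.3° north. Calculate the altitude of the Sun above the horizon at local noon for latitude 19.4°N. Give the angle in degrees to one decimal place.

At local solar noon the hour angle is zero, so the elevation is 90° − |φ − δ| = 90° − |19.4° − (14.3°)| = 90° − 5.1° = 84.9°.

84.9°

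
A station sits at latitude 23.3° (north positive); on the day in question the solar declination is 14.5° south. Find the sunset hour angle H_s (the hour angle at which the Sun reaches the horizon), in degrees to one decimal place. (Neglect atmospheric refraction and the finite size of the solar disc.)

83.6°

−tan φ tan δ = −(0.4307)(-0.2586) = 0.1114; H_s = arccos(0.1114) = 83.60°.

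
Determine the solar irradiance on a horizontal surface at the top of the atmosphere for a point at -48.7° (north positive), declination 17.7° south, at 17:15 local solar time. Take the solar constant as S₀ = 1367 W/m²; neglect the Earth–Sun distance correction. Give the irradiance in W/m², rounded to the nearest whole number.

Hour angle H = 15° × (17.25 − 12) = 78.75°.
cos θ_z = sin φ sin δ + cos φ cos δ cos H = (-0.7513)(-0.3040) + (0.6600)(0.9527)(0.1951) = 0.3511.
Top-of-atmosphere irradiance = S₀ cos θ_z = 1367 × 0.3511 = 479.95 W/m².

480 W/m²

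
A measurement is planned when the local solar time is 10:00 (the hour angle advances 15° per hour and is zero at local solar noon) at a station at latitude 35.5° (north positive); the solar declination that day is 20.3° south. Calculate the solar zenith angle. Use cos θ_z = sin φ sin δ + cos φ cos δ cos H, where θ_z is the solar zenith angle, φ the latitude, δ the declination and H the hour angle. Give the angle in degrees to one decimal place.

Hour angle H = 15° × (10 − 12) = -30.00°.
cos θ_z = sin φ sin δ + cos φ cos δ cos H = (0.5807)(-0.3469) + (0.8141)(0.9379)(0.8660) = 0.4598.
θ_z = arccos(0.4598) = 62.63°.

62.6°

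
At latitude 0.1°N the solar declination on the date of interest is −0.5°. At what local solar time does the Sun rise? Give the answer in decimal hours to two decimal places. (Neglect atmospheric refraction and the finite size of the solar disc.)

The sunset hour angle satisfies cos H_s = −tan φ tan δ = 0.0000, giving H_s = 90.00°.
Sunrise is at 12 − H_s/15 = 12 − 6.000 = 6.000 h local solar time.

6.00 h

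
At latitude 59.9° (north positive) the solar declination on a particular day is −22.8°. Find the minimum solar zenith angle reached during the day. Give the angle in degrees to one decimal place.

82.7°

At local solar noon the hour angle is zero, so the zenith angle is |φ − δ| = |59.9° − (-22.8°)| = 82.7°.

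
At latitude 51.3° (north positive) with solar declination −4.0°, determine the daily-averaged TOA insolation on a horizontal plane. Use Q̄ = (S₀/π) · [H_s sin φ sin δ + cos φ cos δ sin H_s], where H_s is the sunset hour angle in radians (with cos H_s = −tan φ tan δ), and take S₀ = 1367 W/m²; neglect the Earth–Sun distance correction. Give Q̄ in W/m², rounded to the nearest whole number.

The sunset hour angle satisfies cos H_s = −tan φ tan δ = 0.0873, giving H_s = 84.99°. In radians, H_s = 1.4834.
H_s sin φ sin δ = 1.4834 × 0.7804 × -0.0698 = -0.0808.
cos φ cos δ sin H_s = 0.6252 × 0.9976 × 0.9962 = 0.6213.
Q̄ = (1367/π) × (-0.0808 + 0.6213) = 435.13 × 0.5405 = 235.19 W/m².

235 W/m²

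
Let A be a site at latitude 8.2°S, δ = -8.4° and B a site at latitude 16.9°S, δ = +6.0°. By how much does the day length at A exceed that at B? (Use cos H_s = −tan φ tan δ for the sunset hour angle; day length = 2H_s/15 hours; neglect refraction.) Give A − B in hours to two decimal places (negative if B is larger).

A: H_s = arccos(−tan -8.2° · tan -8.4°) = 91.22°, so 2H_s/15 = 12.1627 h.
B: H_s = arccos(−tan -16.9° · tan 6.0°) = 88.17°, so 2H_s/15 = 11.7560 h.
A − B = 12.1627 − 11.7560 = 0.4067 h.

+0.41 h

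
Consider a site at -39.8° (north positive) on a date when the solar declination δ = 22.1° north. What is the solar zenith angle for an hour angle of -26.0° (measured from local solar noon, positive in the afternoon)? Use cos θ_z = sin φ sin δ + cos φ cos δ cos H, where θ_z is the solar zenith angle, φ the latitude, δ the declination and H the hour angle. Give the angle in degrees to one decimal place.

With φ = -39.8°, δ = 22.1°, H = -26.00°: sin φ sin δ = -0.2408, cos φ cos δ cos H = 0.6398, so cos θ_z = 0.3990.
θ_z = arccos(0.3990) = 66.48°.

66.5°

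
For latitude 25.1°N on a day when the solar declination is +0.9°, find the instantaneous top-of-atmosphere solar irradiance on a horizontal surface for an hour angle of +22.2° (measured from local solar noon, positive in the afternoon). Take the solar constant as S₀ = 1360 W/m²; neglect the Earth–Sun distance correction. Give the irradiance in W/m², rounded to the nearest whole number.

1149 W/m²

cos θ_z = sin φ sin δ + cos φ cos δ cos H = (0.4242)(0.0157) + (0.9056)(0.9999)(0.9259) = 0.8451.
Top-of-atmosphere irradiance = S₀ cos θ_z = 1360 × 0.8451 = 1149.34 W/m².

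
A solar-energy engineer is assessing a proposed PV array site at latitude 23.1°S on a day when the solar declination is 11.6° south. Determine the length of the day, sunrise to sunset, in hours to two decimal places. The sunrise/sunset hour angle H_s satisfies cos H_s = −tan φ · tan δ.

The sunset hour angle satisfies cos H_s = −tan φ tan δ = -0.0876, giving H_s = 95.03°.
Day length = 2 H_s / 15° h⁻¹ = 190.06° / 15 = 12.671 h.

12.67 hours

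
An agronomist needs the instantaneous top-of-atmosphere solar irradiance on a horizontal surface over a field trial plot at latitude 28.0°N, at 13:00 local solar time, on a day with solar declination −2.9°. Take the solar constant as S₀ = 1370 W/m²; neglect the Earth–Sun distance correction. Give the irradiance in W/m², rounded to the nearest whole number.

Hour angle H = 15° × (13 − 12) = 15.00°.
With φ = 28.0°, δ = -2.9°, H = 15.00°: sin φ sin δ = -0.0238, cos φ cos δ cos H = 0.8518, so cos θ_z = 0.8280.
Top-of-atmosphere irradiance = S₀ cos θ_z = 1370 × 0.8280 = 1134.36 W/m².

1134 W/m²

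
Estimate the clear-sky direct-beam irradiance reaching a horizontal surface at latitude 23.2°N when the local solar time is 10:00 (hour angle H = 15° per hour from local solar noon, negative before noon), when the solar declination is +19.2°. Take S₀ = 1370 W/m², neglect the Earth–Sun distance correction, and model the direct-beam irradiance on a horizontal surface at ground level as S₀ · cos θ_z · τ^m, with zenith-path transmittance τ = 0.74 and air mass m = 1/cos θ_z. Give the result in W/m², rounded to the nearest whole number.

Hour angle H = 15° × (10 − 12) = -30.00°.
With φ = 23.2°, δ = 19.2°, H = -30.00°: sin φ sin δ = 0.1296, cos φ cos δ cos H = 0.7517, so cos θ_z = 0.8813.
Air mass m = 1/cos θ_z = 1/0.8813 = 1.135; τ^m = 0.74^1.135 = 0.7105.
Surface direct beam = 1370 × 0.8813 × 0.7105 = 857.84 W/m².

858 W/m²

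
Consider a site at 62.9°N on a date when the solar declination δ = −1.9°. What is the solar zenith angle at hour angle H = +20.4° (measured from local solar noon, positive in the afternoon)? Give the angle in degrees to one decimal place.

66.6°

cos θ_z = sin(62.9°) sin(-1.9°) + cos(62.9°) cos(-1.9°) cos(20.40°) = -0.0295 + 0.4267 = 0.3972.
θ_z = arccos(0.3972) = 66.60°.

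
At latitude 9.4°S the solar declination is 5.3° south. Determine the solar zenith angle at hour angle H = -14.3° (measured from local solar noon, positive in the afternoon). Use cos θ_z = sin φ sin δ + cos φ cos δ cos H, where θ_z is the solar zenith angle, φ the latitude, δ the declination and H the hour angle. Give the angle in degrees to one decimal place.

14.8°

cos θ_z = sin φ sin δ + cos φ cos δ cos H = (-0.1633)(-0.0924) + (0.9866)(0.9957)(0.9690) = 0.9670.
θ_z = arccos(0.9670) = 14.76°.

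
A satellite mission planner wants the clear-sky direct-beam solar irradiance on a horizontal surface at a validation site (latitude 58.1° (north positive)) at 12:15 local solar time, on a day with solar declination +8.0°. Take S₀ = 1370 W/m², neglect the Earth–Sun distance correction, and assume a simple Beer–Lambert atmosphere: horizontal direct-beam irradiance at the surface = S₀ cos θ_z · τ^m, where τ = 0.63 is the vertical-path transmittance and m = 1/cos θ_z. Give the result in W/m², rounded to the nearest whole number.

426 W/m²

Hour angle H = 15° × (12.25 − 12) = 3.75°.
cos θ_z = sin(58.1°) sin(8.0°) + cos(58.1°) cos(8.0°) cos(3.75°) = 0.1182 + 0.5222 = 0.6404.
Air mass m = 1/cos θ_z = 1/0.6404 = 1.562; τ^m = 0.63^1.562 = 0.4859.
Surface direct beam = 1370 × 0.6404 × 0.4859 = 426.30 W/m².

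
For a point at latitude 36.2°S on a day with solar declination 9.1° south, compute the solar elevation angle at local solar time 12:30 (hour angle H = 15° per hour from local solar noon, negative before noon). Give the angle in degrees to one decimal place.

62.1°

Hour angle H = 15° × (12.5 − 12) = 7.50°.
With φ = -36.2°, δ = -9.1°, H = 7.50°: sin φ sin δ = 0.0934, cos φ cos δ cos H = 0.7900, so cos θ_z = 0.8834.
θ_z = arccos(0.8834) = 27.94°, so the elevation is 90° − 27.94° = 62.06°.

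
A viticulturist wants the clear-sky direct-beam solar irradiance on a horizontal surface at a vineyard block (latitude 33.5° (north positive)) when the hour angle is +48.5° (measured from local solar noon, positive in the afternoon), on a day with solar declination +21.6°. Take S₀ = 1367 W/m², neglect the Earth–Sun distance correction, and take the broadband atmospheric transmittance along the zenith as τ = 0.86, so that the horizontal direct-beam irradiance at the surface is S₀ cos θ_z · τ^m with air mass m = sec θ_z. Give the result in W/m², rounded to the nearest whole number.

794 W/m²

cos θ_z = sin(33.5°) sin(21.6°) + cos(33.5°) cos(21.6°) cos(48.50°) = 0.2032 + 0.5137 = 0.7169.
Air mass m = 1/cos θ_z = 1/0.7169 = 1.395; τ^m = 0.86^1.395 = 0.8103.
Surface direct beam = 1367 × 0.7169 × 0.8103 = 794.10 W/m².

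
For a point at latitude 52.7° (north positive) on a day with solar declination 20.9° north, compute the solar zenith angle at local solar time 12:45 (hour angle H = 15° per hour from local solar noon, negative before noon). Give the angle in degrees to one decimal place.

33.0°

Hour angle H = 15° × (12.75 − 12) = 11.25°.
cos θ_z = sin φ sin δ + cos φ cos δ cos H = (0.7955)(0.3567) + (0.6060)(0.9342)(0.9808) = 0.8390.
θ_z = arccos(0.8390) = 32.97°.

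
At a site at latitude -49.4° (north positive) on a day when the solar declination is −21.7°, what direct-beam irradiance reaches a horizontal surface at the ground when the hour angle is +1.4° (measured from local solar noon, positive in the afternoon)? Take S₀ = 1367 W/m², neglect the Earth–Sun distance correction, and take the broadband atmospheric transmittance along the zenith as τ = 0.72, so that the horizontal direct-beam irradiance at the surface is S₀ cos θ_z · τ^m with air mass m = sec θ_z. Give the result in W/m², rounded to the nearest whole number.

835 W/m²

cos θ_z = sin φ sin δ + cos φ cos δ cos H = (-0.7593)(-0.3697) + (0.6508)(0.9291)(0.9997) = 0.8852.
Air mass m = 1/cos θ_z = 1/0.8852 = 1.130; τ^m = 0.72^1.130 = 0.6899.
Surface direct beam = 1367 × 0.8852 × 0.6899 = 834.83 W/m².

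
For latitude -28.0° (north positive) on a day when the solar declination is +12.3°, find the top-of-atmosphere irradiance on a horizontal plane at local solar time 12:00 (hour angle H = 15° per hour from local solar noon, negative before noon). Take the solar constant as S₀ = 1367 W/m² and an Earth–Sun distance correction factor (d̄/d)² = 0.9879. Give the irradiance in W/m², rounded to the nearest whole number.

Hour angle H = 15° × (12 − 12) = 0.00°.
cos θ_z = sin φ sin δ + cos φ cos δ cos H = (-0.4695)(0.2130) + (0.8829)(0.9770)(1.0000) = 0.7626.
Top-of-atmosphere irradiance = S₀ (d̄/d)² cos θ_z = 1367 × 0.9879 × 0.7626 = 1029.86 W/m².

1030 W/m²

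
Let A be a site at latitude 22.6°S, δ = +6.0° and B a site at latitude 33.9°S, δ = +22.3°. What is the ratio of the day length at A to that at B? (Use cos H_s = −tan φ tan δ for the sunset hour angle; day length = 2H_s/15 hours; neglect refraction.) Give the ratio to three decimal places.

A: H_s = arccos(−tan -22.6° · tan 6.0°) = 87.49°, so 2H_s/15 = 11.6653 h.
B: H_s = arccos(−tan -33.9° · tan 22.3°) = 74.00°, so 2H_s/15 = 9.8667 h.
Ratio A/B = 11.6653 / 9.8667 = 1.1823.

1.182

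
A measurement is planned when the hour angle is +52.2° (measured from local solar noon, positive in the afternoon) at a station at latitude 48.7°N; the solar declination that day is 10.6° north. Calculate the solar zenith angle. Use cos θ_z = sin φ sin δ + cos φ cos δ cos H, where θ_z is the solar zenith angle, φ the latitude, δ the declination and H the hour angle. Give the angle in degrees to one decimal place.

cos θ_z = sin φ sin δ + cos φ cos δ cos H = (0.7513)(0.1840) + (0.6600)(0.9829)(0.6129) = 0.5358.
θ_z = arccos(0.5358) = 57.60°.

57.6°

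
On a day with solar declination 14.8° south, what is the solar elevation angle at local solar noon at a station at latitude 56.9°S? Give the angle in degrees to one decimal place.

At local solar noon the hour angle is zero, so the elevation is 90° − |φ − δ| = 90° − |-56.9° − (-14.8°)| = 90° − 42.1° = 47.9°.

47.9°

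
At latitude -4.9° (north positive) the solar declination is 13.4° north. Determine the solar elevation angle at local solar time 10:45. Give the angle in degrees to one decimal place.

63.9°

Hour angle H = 15° × (10.75 − 12) = -18.75°.
cos θ_z = sin φ sin δ + cos φ cos δ cos H = (-0.0854)(0.2317) + (0.9963)(0.9728)(0.9469) = 0.8979.
θ_z = arccos(0.8979) = 26.12°, so the elevation is 90° − 26.12° = 63.88°.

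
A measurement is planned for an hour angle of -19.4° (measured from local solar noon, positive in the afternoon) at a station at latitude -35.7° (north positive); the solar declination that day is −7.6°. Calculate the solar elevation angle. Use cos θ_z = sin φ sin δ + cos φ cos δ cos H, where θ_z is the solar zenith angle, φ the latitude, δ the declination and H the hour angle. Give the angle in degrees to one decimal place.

56.8°

cos θ_z = sin(-35.7°) sin(-7.6°) + cos(-35.7°) cos(-7.6°) cos(-19.40°) = 0.0772 + 0.7592 = 0.8364.
θ_z = arccos(0.8364) = 33.24°, so the elevation is 90° − 33.24° = 56.76°.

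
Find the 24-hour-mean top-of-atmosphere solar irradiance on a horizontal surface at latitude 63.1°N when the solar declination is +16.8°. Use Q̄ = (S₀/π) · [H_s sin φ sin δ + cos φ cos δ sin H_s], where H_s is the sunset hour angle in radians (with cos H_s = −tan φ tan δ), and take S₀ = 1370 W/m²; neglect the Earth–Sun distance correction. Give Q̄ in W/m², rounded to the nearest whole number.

The sunset hour angle satisfies cos H_s = −tan φ tan δ = -0.5951, giving H_s = 126.52°. In radians, H_s = 2.2082.
H_s sin φ sin δ = 2.2082 × 0.8918 × 0.2890 = 0.5691.
cos φ cos δ sin H_s = 0.4524 × 0.9573 × 0.8036 = 0.3480.
Q̄ = (1370/π) × (0.5691 + 0.3480) = 436.08 × 0.9171 = 399.93 W/m².

400 W/m²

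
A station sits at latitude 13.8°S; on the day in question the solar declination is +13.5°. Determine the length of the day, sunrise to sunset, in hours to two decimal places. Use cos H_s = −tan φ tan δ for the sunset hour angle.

−tan φ tan δ = −(-0.2456)(0.2401) = 0.0590; H_s = arccos(0.0590) = 86.62°.
Day length = 2 H_s / 15° h⁻¹ = 173.24° / 15 = 11.549 h.

11.55 hours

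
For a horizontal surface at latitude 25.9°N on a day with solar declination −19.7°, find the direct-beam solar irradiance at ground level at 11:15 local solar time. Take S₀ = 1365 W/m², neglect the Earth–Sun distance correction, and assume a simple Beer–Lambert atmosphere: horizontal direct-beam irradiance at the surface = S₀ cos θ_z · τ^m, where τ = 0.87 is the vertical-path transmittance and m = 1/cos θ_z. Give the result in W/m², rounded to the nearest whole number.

Hour angle H = 15° × (11.25 − 12) = -11.25°.
cos θ_z = sin(25.9°) sin(-19.7°) + cos(25.9°) cos(-19.7°) cos(-11.25°) = -0.1472 + 0.8306 = 0.6834.
Air mass m = 1/cos θ_z = 1/0.6834 = 1.463; τ^m = 0.87^1.463 = 0.8157.
Surface direct beam = 1365 × 0.6834 × 0.8157 = 760.92 W/m².

761 W/m²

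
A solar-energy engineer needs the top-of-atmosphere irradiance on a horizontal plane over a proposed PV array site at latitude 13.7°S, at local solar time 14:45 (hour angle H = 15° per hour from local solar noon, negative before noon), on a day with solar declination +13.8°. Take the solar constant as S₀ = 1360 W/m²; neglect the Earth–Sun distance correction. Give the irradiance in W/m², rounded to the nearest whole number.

888 W/m²

Hour angle H = 15° × (14.75 − 12) = 41.25°.
With φ = -13.7°, δ = 13.8°, H = 41.25°: sin φ sin δ = -0.0565, cos φ cos δ cos H = 0.7094, so cos θ_z = 0.6529.
Top-of-atmosphere irradiance = S₀ cos θ_z = 1360 × 0.6529 = 887.94 W/m².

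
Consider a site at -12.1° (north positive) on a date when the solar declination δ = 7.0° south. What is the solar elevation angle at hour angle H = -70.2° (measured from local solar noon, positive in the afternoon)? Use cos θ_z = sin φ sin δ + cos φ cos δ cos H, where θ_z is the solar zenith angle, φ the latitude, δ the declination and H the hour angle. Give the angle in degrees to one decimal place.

20.7°

cos θ_z = sin(-12.1°) sin(-7.0°) + cos(-12.1°) cos(-7.0°) cos(-70.20°) = 0.0255 + 0.3287 = 0.3542.
θ_z = arccos(0.3542) = 69.26°, so the elevation is 90° − 69.26° = 20.74°.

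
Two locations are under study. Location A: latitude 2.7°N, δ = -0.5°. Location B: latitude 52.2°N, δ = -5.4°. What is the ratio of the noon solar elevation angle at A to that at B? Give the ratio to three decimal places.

2.679

A: 90° − |2.7 − (-0.5)| = 86.80°.
B: 90° − |52.2 − (-5.4)| = 32.40°.
Ratio A/B = 86.8000 / 32.4000 = 2.6790.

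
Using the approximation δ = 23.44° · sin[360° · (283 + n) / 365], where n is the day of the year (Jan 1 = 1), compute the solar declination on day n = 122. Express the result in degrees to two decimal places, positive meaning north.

360 × (283 + 122) / 365 = 399.452°; sin(399.452°) = 0.6354.
δ = 23.44 × 0.6354 = 14.894° ≈ +14.89°.

+14.89°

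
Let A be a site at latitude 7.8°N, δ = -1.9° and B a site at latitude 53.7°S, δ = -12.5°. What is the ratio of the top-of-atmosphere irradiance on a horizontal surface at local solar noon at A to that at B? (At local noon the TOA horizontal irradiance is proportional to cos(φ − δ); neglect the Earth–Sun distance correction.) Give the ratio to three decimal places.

A: cos θ_z = cos(7.8° − (-1.9°)) = 0.9857.
B: cos θ_z = cos(-53.7° − (-12.5°)) = 0.7524.
Ratio A/B = 0.9857 / 0.7524 = 1.3101.

1.310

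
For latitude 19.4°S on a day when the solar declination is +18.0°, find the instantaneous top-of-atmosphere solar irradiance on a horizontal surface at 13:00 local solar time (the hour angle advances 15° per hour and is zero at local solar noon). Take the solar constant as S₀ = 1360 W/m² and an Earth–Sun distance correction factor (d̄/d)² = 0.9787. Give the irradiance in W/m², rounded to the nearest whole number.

Hour angle H = 15° × (13 − 12) = 15.00°.
cos θ_z = sin φ sin δ + cos φ cos δ cos H = (-0.3322)(0.3090) + (0.9432)(0.9511)(0.9659) = 0.7638.
Top-of-atmosphere irradiance = S₀ (d̄/d)² cos θ_z = 1360 × 0.9787 × 0.7638 = 1016.64 W/m².

1017 W/m²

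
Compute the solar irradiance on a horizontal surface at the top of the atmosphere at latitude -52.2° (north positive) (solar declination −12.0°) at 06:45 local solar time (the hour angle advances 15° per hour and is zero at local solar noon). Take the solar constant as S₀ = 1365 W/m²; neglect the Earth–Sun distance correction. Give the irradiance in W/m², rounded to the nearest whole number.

384 W/m²

Hour angle H = 15° × (6.75 − 12) = -78.75°.
With φ = -52.2°, δ = -12.0°, H = -78.75°: sin φ sin δ = 0.1643, cos φ cos δ cos H = 0.1170, so cos θ_z = 0.2813.
Top-of-atmosphere irradiance = S₀ cos θ_z = 1365 × 0.2813 = 383.97 W/m².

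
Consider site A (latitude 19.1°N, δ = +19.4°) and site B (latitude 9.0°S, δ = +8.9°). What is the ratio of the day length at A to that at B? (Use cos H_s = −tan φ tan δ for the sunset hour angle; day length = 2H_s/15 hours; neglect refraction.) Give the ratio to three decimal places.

1.095

A: H_s = arccos(−tan 19.1° · tan 19.4°) = 97.00°, so 2H_s/15 = 12.9333 h.
B: H_s = arccos(−tan -9.0° · tan 8.9°) = 88.58°, so 2H_s/15 = 11.8107 h.
Ratio A/B = 12.9333 / 11.8107 = 1.0950.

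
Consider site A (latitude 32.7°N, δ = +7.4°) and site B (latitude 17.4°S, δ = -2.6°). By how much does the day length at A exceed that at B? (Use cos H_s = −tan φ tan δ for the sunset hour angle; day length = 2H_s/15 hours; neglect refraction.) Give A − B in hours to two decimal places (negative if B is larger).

A: H_s = arccos(−tan 32.7° · tan 7.4°) = 94.78°, so 2H_s/15 = 12.6373 h.
B: H_s = arccos(−tan -17.4° · tan -2.6°) = 90.82°, so 2H_s/15 = 12.1093 h.
A − B = 12.6373 − 12.1093 = 0.5280 h.

+0.53 h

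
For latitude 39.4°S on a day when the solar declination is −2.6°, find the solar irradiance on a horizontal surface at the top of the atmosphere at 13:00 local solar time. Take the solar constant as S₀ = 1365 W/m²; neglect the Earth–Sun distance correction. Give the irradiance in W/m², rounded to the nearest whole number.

Hour angle H = 15° × (13 − 12) = 15.00°.
cos θ_z = sin(-39.4°) sin(-2.6°) + cos(-39.4°) cos(-2.6°) cos(15.00°) = 0.0288 + 0.7456 = 0.7744.
Top-of-atmosphere irradiance = S₀ cos θ_z = 1365 × 0.7744 = 1057.06 W/m².

1057 W/m²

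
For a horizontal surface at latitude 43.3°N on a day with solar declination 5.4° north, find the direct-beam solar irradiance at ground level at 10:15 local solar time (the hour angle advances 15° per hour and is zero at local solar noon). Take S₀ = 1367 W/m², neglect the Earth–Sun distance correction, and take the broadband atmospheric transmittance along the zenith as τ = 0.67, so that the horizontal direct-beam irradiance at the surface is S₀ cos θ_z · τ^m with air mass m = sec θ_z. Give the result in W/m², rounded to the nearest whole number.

Hour angle H = 15° × (10.25 − 12) = -26.25°.
With φ = 43.3°, δ = 5.4°, H = -26.25°: sin φ sin δ = 0.0645, cos φ cos δ cos H = 0.6498, so cos θ_z = 0.7143.
Air mass m = 1/cos θ_z = 1/0.7143 = 1.400; τ^m = 0.67^1.400 = 0.5708.
Surface direct beam = 1367 × 0.7143 × 0.5708 = 557.36 W/m².

557 W/m²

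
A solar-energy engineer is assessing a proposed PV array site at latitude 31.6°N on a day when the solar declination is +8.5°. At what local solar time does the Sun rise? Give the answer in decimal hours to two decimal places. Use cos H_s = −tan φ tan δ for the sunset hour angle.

The sunset hour angle satisfies cos H_s = −tan φ tan δ = -0.0919, giving H_s = 95.27°.
Sunrise is at 12 − H_s/15 = 12 − 6.351 = 5.649 h local solar time.

5.65 h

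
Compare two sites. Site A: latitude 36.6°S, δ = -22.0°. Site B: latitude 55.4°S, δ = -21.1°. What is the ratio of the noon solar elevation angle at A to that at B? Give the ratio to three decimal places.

1.354

A: 90° − |-36.6 − (-22.0)| = 75.40°.
B: 90° − |-55.4 − (-21.1)| = 55.70°.
Ratio A/B = 75.4000 / 55.7000 = 1.3537.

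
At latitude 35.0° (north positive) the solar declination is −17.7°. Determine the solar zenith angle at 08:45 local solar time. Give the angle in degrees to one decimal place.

Hour angle H = 15° × (8.75 − 12) = -48.75°.
cos θ_z = sin(35.0°) sin(-17.7°) + cos(35.0°) cos(-17.7°) cos(-48.75°) = -0.1744 + 0.5145 = 0.3401.
θ_z = arccos(0.3401) = 70.12°.

70.1°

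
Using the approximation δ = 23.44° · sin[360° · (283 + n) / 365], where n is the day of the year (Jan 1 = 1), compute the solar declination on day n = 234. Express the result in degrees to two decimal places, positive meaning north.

360 × (283 + 234) / 365 = 509.918°; sin(509.918°) = 0.5012.
δ = 23.44 × 0.5012 = 11.748° ≈ +11.75°.

+11.75°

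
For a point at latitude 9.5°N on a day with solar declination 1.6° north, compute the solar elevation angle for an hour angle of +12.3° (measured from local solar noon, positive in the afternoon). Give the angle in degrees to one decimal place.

With φ = 9.5°, δ = 1.6°, H = 12.30°: sin φ sin δ = 0.0046, cos φ cos δ cos H = 0.9633, so cos θ_z = 0.9679.
θ_z = arccos(0.9679) = 14.56°, so the elevation is 90° − 14.56° = 75.44°.

75.4°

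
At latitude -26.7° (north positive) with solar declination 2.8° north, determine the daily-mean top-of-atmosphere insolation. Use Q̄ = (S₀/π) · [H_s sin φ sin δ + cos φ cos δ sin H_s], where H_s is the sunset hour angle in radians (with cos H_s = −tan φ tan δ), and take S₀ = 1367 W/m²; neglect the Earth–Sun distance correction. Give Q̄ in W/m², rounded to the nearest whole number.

373 W/m²

cos H_s = −tan(-26.7°) · tan(2.8°) = 0.0246, so H_s = arccos(0.0246) = 88.59°. In radians, H_s = 1.5462.
H_s sin φ sin δ = 1.5462 × -0.4493 × 0.0488 = -0.0339.
cos φ cos δ sin H_s = 0.8934 × 0.9988 × 0.9997 = 0.8921.
Q̄ = (1367/π) × (-0.0339 + 0.8921) = 435.13 × 0.8582 = 373.43 W/m².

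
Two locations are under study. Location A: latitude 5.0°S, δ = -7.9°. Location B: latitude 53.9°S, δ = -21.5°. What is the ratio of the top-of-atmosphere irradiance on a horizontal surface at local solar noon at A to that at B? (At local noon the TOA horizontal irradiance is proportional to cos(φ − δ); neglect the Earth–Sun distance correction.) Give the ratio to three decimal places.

A: cos θ_z = cos(-5.0° − (-7.9°)) = 0.9987.
B: cos θ_z = cos(-53.9° − (-21.5°)) = 0.8443.
Ratio A/B = 0.9987 / 0.8443 = 1.1829.

1.183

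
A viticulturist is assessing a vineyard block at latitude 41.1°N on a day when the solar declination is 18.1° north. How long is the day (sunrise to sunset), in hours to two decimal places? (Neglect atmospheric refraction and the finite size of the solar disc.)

14.21 hours

cos H_s = −tan(41.1°) · tan(18.1°) = -0.2851, so H_s = arccos(-0.2851) = 106.56°.
Day length = 2 H_s / 15° h⁻¹ = 213.12° / 15 = 14.208 h.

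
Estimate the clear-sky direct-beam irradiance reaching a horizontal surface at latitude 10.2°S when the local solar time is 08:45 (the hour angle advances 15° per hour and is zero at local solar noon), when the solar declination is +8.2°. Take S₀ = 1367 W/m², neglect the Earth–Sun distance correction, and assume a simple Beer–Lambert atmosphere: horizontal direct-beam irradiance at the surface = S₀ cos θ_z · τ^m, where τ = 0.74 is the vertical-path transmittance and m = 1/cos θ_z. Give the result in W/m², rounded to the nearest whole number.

Hour angle H = 15° × (8.75 − 12) = -48.75°.
cos θ_z = sin φ sin δ + cos φ cos δ cos H = (-0.1771)(0.1426) + (0.9842)(0.9898)(0.6593) = 0.6170.
Air mass m = 1/cos θ_z = 1/0.6170 = 1.621; τ^m = 0.74^1.621 = 0.6138.
Surface direct beam = 1367 × 0.6170 × 0.6138 = 517.70 W/m².

518 W/m²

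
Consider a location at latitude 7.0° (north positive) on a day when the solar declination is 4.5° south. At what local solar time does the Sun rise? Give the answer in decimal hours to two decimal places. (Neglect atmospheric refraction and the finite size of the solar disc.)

cos H_s = −tan(7.0°) · tan(-4.5°) = 0.0097, so H_s = arccos(0.0097) = 89.44°.
Sunrise is at 12 − H_s/15 = 12 − 5.963 = 6.037 h local solar time.

6.04 h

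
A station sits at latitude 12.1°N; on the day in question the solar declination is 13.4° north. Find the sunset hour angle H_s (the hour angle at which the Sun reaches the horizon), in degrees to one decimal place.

92.9°

The sunset hour angle satisfies cos H_s = −tan φ tan δ = -0.0511, giving H_s = 92.93°.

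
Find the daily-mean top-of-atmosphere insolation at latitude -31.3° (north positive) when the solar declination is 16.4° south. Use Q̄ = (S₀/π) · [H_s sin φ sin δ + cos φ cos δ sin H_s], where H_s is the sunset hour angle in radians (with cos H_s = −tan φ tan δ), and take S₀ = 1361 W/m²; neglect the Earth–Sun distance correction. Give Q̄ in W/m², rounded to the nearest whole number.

cos H_s = −tan(-31.3°) · tan(-16.4°) = -0.1789, so H_s = arccos(-0.1789) = 100.31°. In radians, H_s = 1.7507.
H_s sin φ sin δ = 1.7507 × -0.5195 × -0.2823 = 0.2567.
cos φ cos δ sin H_s = 0.8545 × 0.9593 × 0.9839 = 0.8065.
Q̄ = (1361/π) × (0.2567 + 0.8065) = 433.22 × 1.0632 = 460.60 W/m².

461 W/m²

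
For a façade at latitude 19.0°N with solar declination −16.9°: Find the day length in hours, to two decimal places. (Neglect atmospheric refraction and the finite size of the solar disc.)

−tan φ tan δ = −(0.3443)(-0.3038) = 0.1046; H_s = arccos(0.1046) = 84.00°.
Day length = 2 H_s / 15° h⁻¹ = 168.00° / 15 = 11.200 h.

11.20 hours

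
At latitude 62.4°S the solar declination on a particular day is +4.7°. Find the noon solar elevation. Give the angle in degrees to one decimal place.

22.9°

At local solar noon the hour angle is zero, so the elevation is 90° − |φ − δ| = 90° − |-62.4° − (4.7°)| = 90° − 67.1° = 22.9°.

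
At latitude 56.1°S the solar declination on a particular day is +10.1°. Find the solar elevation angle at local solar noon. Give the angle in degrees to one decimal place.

23.8°

At local solar noon the hour angle is zero, so the elevation is 90° − |φ − δ| = 90° − |-56.1° − (10.1°)| = 90° − 66.2° = 23.8°.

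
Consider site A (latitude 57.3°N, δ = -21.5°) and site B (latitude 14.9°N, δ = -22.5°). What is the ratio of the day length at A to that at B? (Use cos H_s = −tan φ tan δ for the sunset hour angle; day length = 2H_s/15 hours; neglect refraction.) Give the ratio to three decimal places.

A: H_s = arccos(−tan 57.3° · tan -21.5°) = 52.15°, so 2H_s/15 = 6.9533 h.
B: H_s = arccos(−tan 14.9° · tan -22.5°) = 83.67°, so 2H_s/15 = 11.1560 h.
Ratio A/B = 6.9533 / 11.1560 = 0.6233.

0.623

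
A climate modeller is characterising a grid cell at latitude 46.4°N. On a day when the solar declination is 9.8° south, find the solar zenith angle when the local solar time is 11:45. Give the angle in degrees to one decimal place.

56.3°

Hour angle H = 15° × (11.75 − 12) = -3.75°.
cos θ_z = sin(46.4°) sin(-9.8°) + cos(46.4°) cos(-9.8°) cos(-3.75°) = -0.1233 + 0.6781 = 0.5548.
θ_z = arccos(0.5548) = 56.30°.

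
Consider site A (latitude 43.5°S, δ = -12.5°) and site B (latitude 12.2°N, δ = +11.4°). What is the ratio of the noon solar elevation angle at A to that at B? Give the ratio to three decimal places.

0.661

A: 90° − |-43.5 − (-12.5)| = 59.00°.
B: 90° − |12.2 − (11.4)| = 89.20°.
Ratio A/B = 59.0000 / 89.2000 = 0.6614.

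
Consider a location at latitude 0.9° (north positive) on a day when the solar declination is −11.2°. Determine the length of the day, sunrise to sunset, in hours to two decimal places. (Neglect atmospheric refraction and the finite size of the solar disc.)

11.98 hours

cos H_s = −tan(0.9°) · tan(-11.2°) = 0.0031, so H_s = arccos(0.0031) = 89.82°.
Day length = 2 H_s / 15° h⁻¹ = 179.64° / 15 = 11.976 h.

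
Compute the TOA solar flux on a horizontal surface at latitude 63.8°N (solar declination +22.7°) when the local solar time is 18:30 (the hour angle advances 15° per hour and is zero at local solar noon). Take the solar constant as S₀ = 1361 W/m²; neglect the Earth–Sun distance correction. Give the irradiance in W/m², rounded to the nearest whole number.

399 W/m²

Hour angle H = 15° × (18.5 − 12) = 97.50°.
cos θ_z = sin φ sin δ + cos φ cos δ cos H = (0.8973)(0.3859) + (0.4415)(0.9225)(-0.1305) = 0.2931.
Top-of-atmosphere irradiance = S₀ cos θ_z = 1361 × 0.2931 = 398.91 W/m².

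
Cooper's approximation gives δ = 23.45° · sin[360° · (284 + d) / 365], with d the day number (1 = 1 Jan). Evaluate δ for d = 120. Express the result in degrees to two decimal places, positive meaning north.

360 × (284 + 120) / 365 = 398.466°; sin(398.466°) = 0.6221.
δ = 23.45 × 0.6221 = 14.588° ≈ +14.59°.

+14.59°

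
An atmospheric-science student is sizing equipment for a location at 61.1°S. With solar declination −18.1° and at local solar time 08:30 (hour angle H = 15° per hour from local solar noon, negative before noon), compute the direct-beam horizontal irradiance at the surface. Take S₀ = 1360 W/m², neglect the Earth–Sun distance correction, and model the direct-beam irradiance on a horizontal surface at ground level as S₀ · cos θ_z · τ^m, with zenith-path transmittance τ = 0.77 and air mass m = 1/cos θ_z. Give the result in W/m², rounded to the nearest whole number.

467 W/m²

Hour angle H = 15° × (8.5 − 12) = -52.50°.
cos θ_z = sin(-61.1°) sin(-18.1°) + cos(-61.1°) cos(-18.1°) cos(-52.50°) = 0.2720 + 0.2796 = 0.5516.
Air mass m = 1/cos θ_z = 1/0.5516 = 1.813; τ^m = 0.77^1.813 = 0.6226.
Surface direct beam = 1360 × 0.5516 × 0.6226 = 467.06 W/m².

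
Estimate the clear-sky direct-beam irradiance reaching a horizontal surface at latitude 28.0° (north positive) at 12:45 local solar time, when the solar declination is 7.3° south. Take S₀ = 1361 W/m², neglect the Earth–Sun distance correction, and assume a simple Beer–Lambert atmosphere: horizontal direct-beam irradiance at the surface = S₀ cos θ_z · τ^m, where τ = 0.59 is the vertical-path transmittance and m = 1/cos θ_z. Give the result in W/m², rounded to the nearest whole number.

Hour angle H = 15° × (12.75 − 12) = 11.25°.
cos θ_z = sin φ sin δ + cos φ cos δ cos H = (0.4695)(-0.1271) + (0.8829)(0.9919)(0.9808) = 0.7993.
Air mass m = 1/cos θ_z = 1/0.7993 = 1.251; τ^m = 0.59^1.251 = 0.5168.
Surface direct beam = 1361 × 0.7993 × 0.5168 = 562.20 W/m².

562 W/m²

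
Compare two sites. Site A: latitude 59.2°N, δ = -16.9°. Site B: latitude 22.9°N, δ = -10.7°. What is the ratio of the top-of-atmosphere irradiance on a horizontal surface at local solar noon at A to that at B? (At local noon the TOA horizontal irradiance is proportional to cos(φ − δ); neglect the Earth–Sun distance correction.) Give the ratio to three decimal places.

A: cos θ_z = cos(59.2° − (-16.9°)) = 0.2402.
B: cos θ_z = cos(22.9° − (-10.7°)) = 0.8329.
Ratio A/B = 0.2402 / 0.8329 = 0.2884.

0.288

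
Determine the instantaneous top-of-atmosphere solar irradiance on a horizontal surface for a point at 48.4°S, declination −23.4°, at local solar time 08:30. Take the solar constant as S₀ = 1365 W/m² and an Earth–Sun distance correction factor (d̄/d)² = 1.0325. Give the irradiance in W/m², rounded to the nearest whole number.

941 W/m²

Hour angle H = 15° × (8.5 − 12) = -52.50°.
With φ = -48.4°, δ = -23.4°, H = -52.50°: sin φ sin δ = 0.2970, cos φ cos δ cos H = 0.3709, so cos θ_z = 0.6679.
Top-of-atmosphere irradiance = S₀ (d̄/d)² cos θ_z = 1365 × 1.0325 × 0.6679 = 941.31 W/m².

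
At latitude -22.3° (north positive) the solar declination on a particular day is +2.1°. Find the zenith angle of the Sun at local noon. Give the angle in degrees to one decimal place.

24.4°

At local solar noon the hour angle is zero, so the zenith angle is |φ − δ| = |-22.3° − (2.1°)| = 24.4°.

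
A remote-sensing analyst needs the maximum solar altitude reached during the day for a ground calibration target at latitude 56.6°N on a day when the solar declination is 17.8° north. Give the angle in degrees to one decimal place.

51.2°

At local solar noon the hour angle is zero, so the elevation is 90° − |φ − δ| = 90° − |56.6° − (17.8°)| = 90° − 38.8° = 51.2°.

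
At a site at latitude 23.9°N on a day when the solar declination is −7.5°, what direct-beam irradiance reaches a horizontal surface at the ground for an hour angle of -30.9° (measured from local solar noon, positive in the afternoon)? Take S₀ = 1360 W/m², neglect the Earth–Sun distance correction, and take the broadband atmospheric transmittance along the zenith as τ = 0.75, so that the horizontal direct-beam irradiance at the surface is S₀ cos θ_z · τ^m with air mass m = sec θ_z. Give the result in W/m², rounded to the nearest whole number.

663 W/m²

cos θ_z = sin φ sin δ + cos φ cos δ cos H = (0.4051)(-0.1305) + (0.9143)(0.9914)(0.8581) = 0.7249.
Air mass m = 1/cos θ_z = 1/0.7249 = 1.380; τ^m = 0.75^1.380 = 0.6723.
Surface direct beam = 1360 × 0.7249 × 0.6723 = 662.80 W/m².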